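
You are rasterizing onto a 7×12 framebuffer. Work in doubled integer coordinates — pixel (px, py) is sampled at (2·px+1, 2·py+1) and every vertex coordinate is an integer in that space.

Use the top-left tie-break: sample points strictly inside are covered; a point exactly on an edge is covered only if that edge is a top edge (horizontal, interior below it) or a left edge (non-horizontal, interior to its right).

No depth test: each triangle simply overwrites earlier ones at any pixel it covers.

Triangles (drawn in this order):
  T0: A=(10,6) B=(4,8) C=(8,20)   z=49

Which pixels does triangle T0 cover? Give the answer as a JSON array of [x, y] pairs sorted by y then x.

T0:
  2·area = 80  (B↔C swapped to make it positive)
  edge (10, 6)→(8, 20): d=(-2,14) right/bottom  bias=-1
  edge (8, 20)→(4, 8): d=(-4,-12) top-left  bias=+0
  edge (4, 8)→(10, 6): d=(6,-2) top-left  bias=+0
    (1,2)@(3, 5): e=[100,0,-20] → ·  [on edge]
    (6,2)@(13, 5): e=[-40,120,0] → ·  [on edge]
    (3,3)@(7, 7): e=[40,40,0] → █  [on edge]
    (4,3)@(9, 7): e=[12,64,4] → █
    (5,3)@(11, 7): e=[-16,88,8] → ·
    (0,4)@(1, 9): e=[120,-40,0] → ·  [on edge]
    (2,4)@(5, 9): e=[64,8,8] → █
    (5,4)@(11, 9): e=[-20,80,20] → ·
    (2,5)@(5, 11): e=[60,0,20] → █  [on edge]
    (5,5)@(11, 11): e=[-24,72,32] → ·
    (2,6)@(5, 13): e=[56,-8,32] → ·
    (3,6)@(7, 13): e=[28,16,36] → █
    (4,6)@(9, 13): e=[0,40,40] → ·  [on edge]
    (3,8)@(7, 17): e=[20,0,60] → █  [on edge]
    (4,11)@(9, 23): e=[-20,0,100] → ·  [on edge]
  covered (11 px):
    · · · · · · ·
    · · · · · · ·
    · · · · · · ·
    · · · █ █ · ·
    · · █ █ █ · ·
    · · █ █ █ · ·
    · · · █ · · ·
    · · · █ · · ·
    · · · █ · · ·
    · · · · · · ·
    · · · · · · ·
    · · · · · · ·

Final: [[3,3],[4,3],[2,4],[3,4],[4,4],[2,5],[3,5],[4,5],[3,6],[3,7],[3,8]]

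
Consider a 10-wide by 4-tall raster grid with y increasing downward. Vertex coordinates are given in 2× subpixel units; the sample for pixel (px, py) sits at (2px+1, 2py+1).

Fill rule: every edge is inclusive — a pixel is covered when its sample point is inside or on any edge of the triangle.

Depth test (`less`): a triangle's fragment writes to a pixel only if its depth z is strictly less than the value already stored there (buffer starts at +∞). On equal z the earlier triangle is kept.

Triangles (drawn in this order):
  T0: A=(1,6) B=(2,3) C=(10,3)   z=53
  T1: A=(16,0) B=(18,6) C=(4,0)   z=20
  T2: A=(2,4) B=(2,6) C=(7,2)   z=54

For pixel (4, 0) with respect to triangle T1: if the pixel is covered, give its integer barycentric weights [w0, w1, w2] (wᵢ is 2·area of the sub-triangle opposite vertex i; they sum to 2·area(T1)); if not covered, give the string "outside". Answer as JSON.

T0:
  2·area = 24
  edge (1, 6)→(2, 3): d=(1,-3) inclusive
  edge (2, 3)→(10, 3): d=(8,0) inclusive
  edge (10, 3)→(1, 6): d=(-9,3) inclusive
    (0,1)@(1, 3): e=[-3,0,27] → ·  [on edge]
    (1,1)@(3, 3): e=[3,0,21] → █  [on edge]
    (2,1)@(5, 3): e=[9,0,15] → █  [on edge]
    (3,1)@(7, 3): e=[15,0,9] → █  [on edge]
    (4,1)@(9, 3): e=[21,0,3] → █  [on edge]
    (5,1)@(11, 3): e=[27,0,-3] → ·  [on edge]
    (6,1)@(13, 3): e=[33,0,-9] → ·  [on edge]
    (7,1)@(15, 3): e=[39,0,-15] → ·  [on edge]
    (8,1)@(17, 3): e=[45,0,-21] → ·  [on edge]
    (9,1)@(19, 3): e=[51,0,-27] → ·  [on edge]
    (1,2)@(3, 5): e=[5,16,3] → █
    (2,2)@(5, 5): e=[11,16,-3] → ·
  covered (5 px):
    · · · · · · · · · ·
    · █ █ █ █ · · · · ·
    · █ · · · · · · · ·
    · · · · · · · · · ·
T1:
  2·area = 72
  edge (16, 0)→(18, 6): d=(2,6) inclusive
  edge (18, 6)→(4, 0): d=(-14,-6) inclusive
  edge (4, 0)→(16, 0): d=(12,0) inclusive
    (3,0)@(7, 1): e=[56,4,12] → █
    (4,0)@(9, 1): e=[44,16,12] → █
    (5,0)@(11, 1): e=[32,28,12] → █
    (6,0)@(13, 1): e=[20,40,12] → █
    (7,0)@(15, 1): e=[8,52,12] → █
    (8,0)@(17, 1): e=[-4,64,12] → ·
    (3,1)@(7, 3): e=[60,-24,36] → ·
    (4,1)@(9, 3): e=[48,-12,36] → ·
    (5,1)@(11, 3): e=[36,0,36] → █  [on edge]
    (8,1)@(17, 3): e=[0,36,36] → █  [on edge]
    (9,1)@(19, 3): e=[-12,48,36] → ·
    (5,2)@(11, 5): e=[40,-28,60] → ·
  covered (10 px):
    · · · █ █ █ █ █ · ·
    · · · · · █ █ █ █ ·
    · · · · · · · · █ ·
    · · · · · · · · · ·
T2:
  2·area = 10  (B↔C swapped to make it positive)
  edge (2, 4)→(7, 2): d=(5,-2) inclusive
  edge (7, 2)→(2, 6): d=(-5,4) inclusive
  edge (2, 6)→(2, 4): d=(0,-2) inclusive
    (2,1)@(5, 3): e=[1,3,6] → █
    (3,1)@(7, 3): e=[5,-5,10] → ·
    (1,2)@(3, 5): e=[7,1,2] → █
    (2,2)@(5, 5): e=[11,-7,6] → ·
    (1,3)@(3, 7): e=[17,-9,2] → ·
  covered (2 px):
    · · · · · · · · · ·
    · · █ · · · · · · ·
    · █ · · · · · · · ·
    · · · · · · · · · ·

Result: [16,12,44]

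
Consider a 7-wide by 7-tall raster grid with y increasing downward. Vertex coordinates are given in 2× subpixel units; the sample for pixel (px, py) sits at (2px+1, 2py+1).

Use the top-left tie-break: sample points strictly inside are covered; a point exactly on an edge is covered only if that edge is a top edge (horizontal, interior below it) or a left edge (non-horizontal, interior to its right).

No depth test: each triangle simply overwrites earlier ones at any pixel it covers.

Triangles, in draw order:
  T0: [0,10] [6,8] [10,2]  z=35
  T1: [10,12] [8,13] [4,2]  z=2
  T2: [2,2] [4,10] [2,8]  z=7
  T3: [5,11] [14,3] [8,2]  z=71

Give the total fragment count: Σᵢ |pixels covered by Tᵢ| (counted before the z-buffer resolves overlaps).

T0:
  2·area = 28  (B↔C swapped to make it positive)
  edge (0, 10)→(10, 2): d=(10,-8) top-left  bias=+0
  edge (10, 2)→(6, 8): d=(-4,6) right/bottom  bias=-1
  edge (6, 8)→(0, 10): d=(-6,2) right/bottom  bias=-1
    (4,1)@(9, 3): e=[2,2,24] → #
    (5,1)@(11, 3): e=[18,-10,20] → ·
    (3,2)@(7, 5): e=[6,6,16] → #
    (4,2)@(9, 5): e=[22,-6,12] → ·
    (2,3)@(5, 7): e=[10,10,8] → #
    (3,3)@(7, 7): e=[26,-2,4] → ·
    (4,3)@(9, 7): e=[42,-14,0] → ·  [on edge]
    (1,4)@(3, 9): e=[14,14,0] → ·  [on edge]
    (2,4)@(5, 9): e=[30,2,-4] → ·
  covered (3 px):
    · · · · · · ·
    · · · · # · ·
    · · · # · · ·
    · · # · · · ·
    · · · · · · ·
    · · · · · · ·
    · · · · · · ·
T1:
  2·area = 26
  edge (10, 12)→(8, 13): d=(-2,1) right/bottom  bias=-1
  edge (8, 13)→(4, 2): d=(-4,-11) top-left  bias=+0
  edge (4, 2)→(10, 12): d=(6,10) right/bottom  bias=-1
    (3,3)@(7, 7): e=[13,13,0] → ·  [on edge]
    (3,4)@(7, 9): e=[9,5,12] → #
    (4,4)@(9, 9): e=[7,27,-8] → ·
    (3,5)@(7, 11): e=[5,-3,24] → ·
    (4,5)@(9, 11): e=[3,19,4] → #
    (5,5)@(11, 11): e=[1,41,-16] → ·
    (4,6)@(9, 13): e=[-1,11,16] → ·
  covered (2 px):
    · · · · · · ·
    · · · · · · ·
    · · · · · · ·
    · · · · · · ·
    · · · # · · ·
    · · · · # · ·
    · · · · · · ·
T2:
  2·area = 12
  edge (2, 2)→(4, 10): d=(2,8) right/bottom  bias=-1
  edge (4, 10)→(2, 8): d=(-2,-2) top-left  bias=+0
  edge (2, 8)→(2, 2): d=(0,-6) top-left  bias=+0
    (0,3)@(1, 7): e=[18,0,-6] → ·  [on edge]
    (1,3)@(3, 7): e=[2,4,6] → #
    (2,3)@(5, 7): e=[-14,8,18] → ·
    (1,4)@(3, 9): e=[6,0,6] → #  [on edge]
    (2,4)@(5, 9): e=[-10,4,18] → ·
    (1,5)@(3, 11): e=[10,-4,6] → ·
    (2,5)@(5, 11): e=[-6,0,18] → ·  [on edge]
    (3,6)@(7, 13): e=[-18,0,30] → ·  [on edge]
  covered (2 px):
    · · · · · · ·
    · · · · · · ·
    · · · · · · ·
    · # · · · · ·
    · # · · · · ·
    · · · · · · ·
    · · · · · · ·
T3:
  2·area = 57  (B↔C swapped to make it positive)
  edge (5, 11)→(8, 2): d=(3,-9) top-left  bias=+0
  edge (8, 2)→(14, 3): d=(6,1) right/bottom  bias=-1
  edge (14, 3)→(5, 11): d=(-9,8) right/bottom  bias=-1
    (4,1)@(9, 3): e=[12,5,40] → #
    (5,1)@(11, 3): e=[30,3,24] → #
    (6,1)@(13, 3): e=[48,1,8] → #
    (3,2)@(7, 5): e=[0,19,38] → #  [on edge]
    (6,2)@(13, 5): e=[54,13,-10] → ·
    (3,3)@(7, 7): e=[6,31,20] → #
    (5,3)@(11, 7): e=[42,27,-12] → ·
    (3,4)@(7, 9): e=[12,43,2] → #
    (4,4)@(9, 9): e=[30,41,-14] → ·
    (2,5)@(5, 11): e=[0,57,0] → ·  [on edge]
    (3,5)@(7, 11): e=[18,55,-16] → ·
  covered (9 px):
    · · · · · · ·
    · · · · # # #
    · · · # # # ·
    · · · # # · ·
    · · · # · · ·
    · · · · · · ·
    · · · · · · ·

Result: 16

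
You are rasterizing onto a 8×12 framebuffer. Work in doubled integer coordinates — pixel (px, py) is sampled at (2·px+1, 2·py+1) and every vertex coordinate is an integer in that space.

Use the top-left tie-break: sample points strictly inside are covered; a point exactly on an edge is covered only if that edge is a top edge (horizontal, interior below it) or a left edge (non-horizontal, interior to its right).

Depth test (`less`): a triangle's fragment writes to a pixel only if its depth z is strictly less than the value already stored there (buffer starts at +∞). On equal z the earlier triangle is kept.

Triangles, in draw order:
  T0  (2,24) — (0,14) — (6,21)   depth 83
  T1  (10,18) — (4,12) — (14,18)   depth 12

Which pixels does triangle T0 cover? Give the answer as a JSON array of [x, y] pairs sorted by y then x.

T0:
  2·area = 46
  edge (2, 24)→(0, 14): d=(-2,-10) top-left  bias=+0
  edge (0, 14)→(6, 21): d=(6,7) right/bottom  bias=-1
  edge (6, 21)→(2, 24): d=(-4,3) right/bottom  bias=-1
    (0,8)@(1, 17): e=[4,11,31] → X
    (1,8)@(3, 17): e=[24,-3,25] → .
    (0,9)@(1, 19): e=[0,23,23] → X  [on edge]
    (1,9)@(3, 19): e=[20,9,17] → X
    (2,9)@(5, 19): e=[40,-5,11] → .
    (0,10)@(1, 21): e=[-4,35,15] → .
    (1,10)@(3, 21): e=[16,21,9] → X
    (2,10)@(5, 21): e=[36,7,3] → X
    (3,10)@(7, 21): e=[56,-7,-3] → .
    (1,11)@(3, 23): e=[12,33,1] → X
    (2,11)@(5, 23): e=[32,19,-5] → .
  covered (6 px):
    . . . . . . . .
    . . . . . . . .
    . . . . . . . .
    . . . . . . . .
    . . . . . . . .
    . . . . . . . .
    . . . . . . . .
    . . . . . . . .
    X . . . . . . .
    X X . . . . . .
    . X X . . . . .
    . X . . . . . .
T1:
  2·area = 24
  edge (10, 18)→(4, 12): d=(-6,-6) top-left  bias=+0
  edge (4, 12)→(14, 18): d=(10,6) right/bottom  bias=-1
  edge (14, 18)→(10, 18): d=(-4,0) right/bottom  bias=-1
    (0,4)@(1, 9): e=[0,-12,36] → .  [on edge]
    (1,5)@(3, 11): e=[0,-4,28] → .  [on edge]
    (2,6)@(5, 13): e=[0,4,20] → X  [on edge]
    (3,6)@(7, 13): e=[12,-8,20] → .
    (2,7)@(5, 15): e=[-12,24,12] → .
    (3,7)@(7, 15): e=[0,12,12] → X  [on edge]
    (4,7)@(9, 15): e=[12,0,12] → .  [on edge]
    (3,8)@(7, 17): e=[-12,32,4] → .
    (4,8)@(9, 17): e=[0,20,4] → X  [on edge]
    (5,8)@(11, 17): e=[12,8,4] → X
    (6,8)@(13, 17): e=[24,-4,4] → .
    (4,9)@(9, 19): e=[-12,40,-4] → .
    (5,9)@(11, 19): e=[0,28,-4] → .  [on edge]
    (6,10)@(13, 21): e=[0,36,-12] → .  [on edge]
    (7,11)@(15, 23): e=[0,44,-20] → .  [on edge]
  covered (4 px):
    . . . . . . . .
    . . . . . . . .
    . . . . . . . .
    . . . . . . . .
    . . . . . . . .
    . . . . . . . .
    . . X . . . . .
    . . . X . . . .
    . . . . X X . .
    . . . . . . . .
    . . . . . . . .
    . . . . . . . .

Answer: [[0,8],[0,9],[1,9],[1,10],[2,10],[1,11]]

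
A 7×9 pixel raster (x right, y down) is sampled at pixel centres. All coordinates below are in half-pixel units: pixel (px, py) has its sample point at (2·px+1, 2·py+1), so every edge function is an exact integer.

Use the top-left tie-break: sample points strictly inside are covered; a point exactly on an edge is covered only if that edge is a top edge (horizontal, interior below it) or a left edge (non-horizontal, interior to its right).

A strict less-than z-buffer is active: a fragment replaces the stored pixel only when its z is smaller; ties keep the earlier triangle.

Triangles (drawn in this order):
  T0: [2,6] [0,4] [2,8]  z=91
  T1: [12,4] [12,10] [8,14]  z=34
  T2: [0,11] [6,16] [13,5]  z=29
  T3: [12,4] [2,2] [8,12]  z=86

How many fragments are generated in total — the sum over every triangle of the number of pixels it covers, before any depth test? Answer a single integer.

T0:
  2·area = 4  (B↔C swapped to make it positive)
  edge (2, 6)→(2, 8): d=(0,2) right/bottom  bias=-1
  edge (2, 8)→(0, 4): d=(-2,-4) top-left  bias=+0
  edge (0, 4)→(2, 6): d=(2,2) right/bottom  bias=-1
    (0,2)@(1, 5): e=[2,2,0] → ·  [on edge]
    (1,3)@(3, 7): e=[-2,6,0] → ·  [on edge]
    (2,4)@(5, 9): e=[-6,10,0] → ·  [on edge]
    (3,5)@(7, 11): e=[-10,14,0] → ·  [on edge]
    (4,6)@(9, 13): e=[-14,18,0] → ·  [on edge]
    (5,7)@(11, 15): e=[-18,22,0] → ·  [on edge]
    (6,8)@(13, 17): e=[-22,26,0] → ·  [on edge]
  covered (0 px):
    · · · · · · ·
    · · · · · · ·
    · · · · · · ·
    · · · · · · ·
    · · · · · · ·
    · · · · · · ·
    · · · · · · ·
    · · · · · · ·
    · · · · · · ·
T1:
  2·area = 24
  edge (12, 4)→(12, 10): d=(0,6) right/bottom  bias=-1
  edge (12, 10)→(8, 14): d=(-4,4) right/bottom  bias=-1
  edge (8, 14)→(12, 4): d=(4,-10) top-left  bias=+0
    (5,3)@(11, 7): e=[6,16,2] → #
    (6,3)@(13, 7): e=[-6,8,22] → ·
    (5,4)@(11, 9): e=[6,8,10] → #
    (6,4)@(13, 9): e=[-6,0,30] → ·  [on edge]
    (5,5)@(11, 11): e=[6,0,18] → ·  [on edge]
    (4,6)@(9, 13): e=[18,0,6] → ·  [on edge]
    (3,7)@(7, 15): e=[30,0,-6] → ·  [on edge]
    (2,8)@(5, 17): e=[42,0,-18] → ·  [on edge]
  covered (2 px):
    · · · · · · ·
    · · · · · · ·
    · · · · · · ·
    · · · · · # ·
    · · · · · # ·
    · · · · · · ·
    · · · · · · ·
    · · · · · · ·
    · · · · · · ·
T2:
  2·area = 101  (B↔C swapped to make it positive)
  edge (0, 11)→(13, 5): d=(13,-6) top-left  bias=+0
  edge (13, 5)→(6, 16): d=(-7,11) right/bottom  bias=-1
  edge (6, 16)→(0, 11): d=(-6,-5) top-left  bias=+0
    (6,2)@(13, 5): e=[0,0,101] → ·  [on edge]
    (4,3)@(9, 7): e=[2,30,69] → #
    (5,3)@(11, 7): e=[14,8,79] → #
    (6,3)@(13, 7): e=[26,-14,89] → ·
    (2,4)@(5, 9): e=[4,60,37] → #
    (3,4)@(7, 9): e=[16,38,47] → #
    (5,4)@(11, 9): e=[40,-6,67] → ·
    (0,5)@(1, 11): e=[6,90,5] → #
    (1,5)@(3, 11): e=[18,68,15] → #
    (5,5)@(11, 11): e=[66,-20,55] → ·
    (0,6)@(1, 13): e=[32,76,-7] → ·
    (1,6)@(3, 13): e=[44,54,3] → #
  covered (14 px):
    · · · · · · ·
    · · · · · · ·
    · · · · · · ·
    · · · · # # ·
    · · # # # · ·
    # # # # # · ·
    · # # # · · ·
    · · # · · · ·
    · · · · · · ·
T3:
  2·area = 88  (B↔C swapped to make it positive)
  edge (12, 4)→(8, 12): d=(-4,8) right/bottom  bias=-1
  edge (8, 12)→(2, 2): d=(-6,-10) top-left  bias=+0
  edge (2, 2)→(12, 4): d=(10,2) right/bottom  bias=-1
    (1,1)@(3, 3): e=[76,4,8] → #
    (2,1)@(5, 3): e=[60,24,4] → #
    (3,1)@(7, 3): e=[44,44,0] → ·  [on edge]
    (1,2)@(3, 5): e=[68,-8,28] → ·
    (2,2)@(5, 5): e=[52,12,24] → #
    (3,2)@(7, 5): e=[36,32,20] → #
    (4,2)@(9, 5): e=[20,52,16] → #
    (5,2)@(11, 5): e=[4,72,12] → #
    (6,2)@(13, 5): e=[-12,92,8] → ·
    (2,3)@(5, 7): e=[44,0,44] → #  [on edge]
    (5,3)@(11, 7): e=[-4,60,32] → ·
    (2,4)@(5, 9): e=[36,-12,64] → ·
    (5,8)@(11, 17): e=[-44,0,132] → ·  [on edge]
  covered (11 px):
    · · · · · · ·
    · # # · · · ·
    · · # # # # ·
    · · # # # · ·
    · · · # # · ·
    · · · · · · ·
    · · · · · · ·
    · · · · · · ·
    · · · · · · ·

Final: 27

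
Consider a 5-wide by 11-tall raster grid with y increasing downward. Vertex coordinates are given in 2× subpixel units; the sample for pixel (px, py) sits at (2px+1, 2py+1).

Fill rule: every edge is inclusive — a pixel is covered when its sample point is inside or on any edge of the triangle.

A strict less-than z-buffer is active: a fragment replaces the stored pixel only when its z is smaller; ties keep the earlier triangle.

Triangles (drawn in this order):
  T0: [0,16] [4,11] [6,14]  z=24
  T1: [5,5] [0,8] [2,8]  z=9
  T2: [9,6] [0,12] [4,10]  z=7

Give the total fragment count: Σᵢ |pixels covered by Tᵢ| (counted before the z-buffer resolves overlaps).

T0:
  2·area = 22
  edge (0, 16)→(4, 11): d=(4,-5) inclusive
  edge (4, 11)→(6, 14): d=(2,3) inclusive
  edge (6, 14)→(0, 16): d=(-6,2) inclusive
    (1,6)@(3, 13): e=[3,7,12] → X
    (2,6)@(5, 13): e=[13,1,8] → X
    (3,6)@(7, 13): e=[23,-5,4] → .
    (4,6)@(9, 13): e=[33,-11,0] → .  [on edge]
    (0,7)@(1, 15): e=[1,17,4] → X
    (1,7)@(3, 15): e=[11,11,0] → X  [on edge]
    (2,7)@(5, 15): e=[21,5,-4] → .
    (0,8)@(1, 17): e=[9,21,-8] → .
    (1,8)@(3, 17): e=[19,15,-12] → .
  covered (4 px):
    . . . . .
    . . . . .
    . . . . .
    . . . . .
    . . . . .
    . . . . .
    . X X . .
    X X . . .
    . . . . .
    . . . . .
    . . . . .
T1:
  2·area = 6  (B↔C swapped to make it positive)
  edge (5, 5)→(2, 8): d=(-3,3) inclusive
  edge (2, 8)→(0, 8): d=(-2,0) inclusive
  edge (0, 8)→(5, 5): d=(5,-3) inclusive
    (4,0)@(9, 1): e=[0,14,-8] → .  [on edge]
    (3,1)@(7, 3): e=[0,10,-4] → .  [on edge]
    (2,2)@(5, 5): e=[0,6,0] → X  [on edge]
    (3,2)@(7, 5): e=[-6,6,6] → .
    (1,3)@(3, 7): e=[0,2,4] → X  [on edge]
    (2,3)@(5, 7): e=[-6,2,10] → .
    (0,4)@(1, 9): e=[0,-2,8] → .  [on edge]
    (1,4)@(3, 9): e=[-6,-2,14] → .
  covered (2 px):
    . . . . .
    . . . . .
    . . X . .
    . X . . .
    . . . . .
    . . . . .
    . . . . .
    . . . . .
    . . . . .
    . . . . .
    . . . . .
T2:
  2·area = 6  (B↔C swapped to make it positive)
  edge (9, 6)→(4, 10): d=(-5,4) inclusive
  edge (4, 10)→(0, 12): d=(-4,2) inclusive
  edge (0, 12)→(9, 6): d=(9,-6) inclusive
    (2,4)@(5, 9): e=[1,2,3] → X
    (3,4)@(7, 9): e=[-7,-2,15] → .
    (2,5)@(5, 11): e=[-9,-6,21] → .
  covered (1 px):
    . . . . .
    . . . . .
    . . . . .
    . . . . .
    . . X . .
    . . . . .
    . . . . .
    . . . . .
    . . . . .
    . . . . .
    . . . . .

Final: 7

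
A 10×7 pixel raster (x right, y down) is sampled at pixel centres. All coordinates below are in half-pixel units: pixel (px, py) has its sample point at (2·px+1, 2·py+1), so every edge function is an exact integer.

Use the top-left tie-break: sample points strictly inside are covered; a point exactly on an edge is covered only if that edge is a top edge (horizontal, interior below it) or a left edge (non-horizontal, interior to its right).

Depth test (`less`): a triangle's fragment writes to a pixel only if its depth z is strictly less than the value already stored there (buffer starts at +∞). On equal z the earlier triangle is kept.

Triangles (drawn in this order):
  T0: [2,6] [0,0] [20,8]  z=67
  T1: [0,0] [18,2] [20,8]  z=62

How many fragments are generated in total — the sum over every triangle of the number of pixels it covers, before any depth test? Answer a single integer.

T0:
  2·area = 104
  edge (2, 6)→(0, 0): d=(-2,-6) top-left  bias=+0
  edge (0, 0)→(20, 8): d=(20,8) right/bottom  bias=-1
  edge (20, 8)→(2, 6): d=(-18,-2) top-left  bias=+0
    (0,0)@(1, 1): e=[4,12,88] → #
    (1,0)@(3, 1): e=[16,-4,92] → ·
    (0,1)@(1, 3): e=[0,52,52] → #  [on edge]
    (1,1)@(3, 3): e=[12,36,56] → #
    (2,1)@(5, 3): e=[24,20,60] → #
    (3,1)@(7, 3): e=[36,4,64] → #
    (4,1)@(9, 3): e=[48,-12,68] → ·
    (0,2)@(1, 5): e=[-4,92,16] → ·
    (1,2)@(3, 5): e=[8,76,20] → #
    (4,2)@(9, 5): e=[44,28,32] → #
    (5,2)@(11, 5): e=[56,12,36] → #
    (6,2)@(13, 5): e=[68,-4,40] → ·
    (5,3)@(11, 7): e=[52,52,0] → #  [on edge]
    (1,4)@(3, 9): e=[0,156,-52] → ·  [on edge]
  covered (14 px):
    # · · · · · · · · ·
    # # # # · · · · · ·
    · # # # # # · · · ·
    · · · · · # # # # ·
    · · · · · · · · · ·
    · · · · · · · · · ·
    · · · · · · · · · ·
T1:
  2·area = 104
  edge (0, 0)→(18, 2): d=(18,2) right/bottom  bias=-1
  edge (18, 2)→(20, 8): d=(2,6) right/bottom  bias=-1
  edge (20, 8)→(0, 0): d=(-20,-8) top-left  bias=+0
    (1,0)@(3, 1): e=[12,88,4] → #
    (2,0)@(5, 1): e=[8,76,20] → #
    (3,0)@(7, 1): e=[4,64,36] → #
    (4,0)@(9, 1): e=[0,52,52] → ·  [on edge]
    (1,1)@(3, 3): e=[48,92,-36] → ·
    (2,1)@(5, 3): e=[44,80,-20] → ·
    (3,1)@(7, 3): e=[40,68,-4] → ·
    (4,1)@(9, 3): e=[36,56,12] → #
    (5,1)@(11, 3): e=[32,44,28] → #
    (6,1)@(13, 3): e=[28,32,44] → #
    (7,1)@(15, 3): e=[24,20,60] → #
    (8,1)@(17, 3): e=[20,8,76] → #
    (9,2)@(19, 5): e=[52,0,52] → ·  [on edge]
  covered (12 px):
    · # # # · · · · · ·
    · · · · # # # # # ·
    · · · · · · # # # ·
    · · · · · · · · · #
    · · · · · · · · · ·
    · · · · · · · · · ·
    · · · · · · · · · ·

Result: 26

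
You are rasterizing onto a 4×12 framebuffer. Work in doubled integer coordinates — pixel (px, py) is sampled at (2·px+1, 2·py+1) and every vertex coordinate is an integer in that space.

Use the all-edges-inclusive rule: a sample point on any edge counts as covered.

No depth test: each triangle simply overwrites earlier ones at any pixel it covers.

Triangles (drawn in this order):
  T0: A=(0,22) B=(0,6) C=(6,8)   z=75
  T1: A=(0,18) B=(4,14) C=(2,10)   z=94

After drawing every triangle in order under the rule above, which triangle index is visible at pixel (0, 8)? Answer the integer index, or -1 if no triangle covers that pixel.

T0:
  2·area = 96
  edge (0, 22)→(0, 6): d=(0,-16) inclusive
  edge (0, 6)→(6, 8): d=(6,2) inclusive
  edge (6, 8)→(0, 22): d=(-6,14) inclusive
    (0,3)@(1, 7): e=[16,4,76] → █
    (1,3)@(3, 7): e=[48,0,48] → █  [on edge]
    (2,3)@(5, 7): e=[80,-4,20] → ·
    (0,4)@(1, 9): e=[16,16,64] → █
    (2,4)@(5, 9): e=[80,8,8] → █
    (3,4)@(7, 9): e=[112,4,-20] → ·
    (0,5)@(1, 11): e=[16,28,52] → █
    (2,5)@(5, 11): e=[80,20,-4] → ·
    (0,6)@(1, 13): e=[16,40,40] → █
    (2,6)@(5, 13): e=[80,32,-16] → ·
    (0,7)@(1, 15): e=[16,52,28] → █
    (1,7)@(3, 15): e=[48,48,0] → █  [on edge]
  covered (13 px):
    · · · ·
    · · · ·
    · · · ·
    █ █ · ·
    █ █ █ ·
    █ █ · ·
    █ █ · ·
    █ █ · ·
    █ · · ·
    █ · · ·
    · · · ·
    · · · ·
T1:
  2·area = 24  (B↔C swapped to make it positive)
  edge (0, 18)→(2, 10): d=(2,-8) inclusive
  edge (2, 10)→(4, 14): d=(2,4) inclusive
  edge (4, 14)→(0, 18): d=(-4,4) inclusive
    (3,5)@(7, 11): e=[42,-18,0] → ·  [on edge]
    (1,6)@(3, 13): e=[14,2,8] → █
    (2,6)@(5, 13): e=[30,-6,0] → ·  [on edge]
    (0,7)@(1, 15): e=[2,14,8] → █
    (1,7)@(3, 15): e=[18,6,0] → █  [on edge]
    (2,7)@(5, 15): e=[34,-2,-8] → ·
    (0,8)@(1, 17): e=[6,18,0] → █  [on edge]
    (1,8)@(3, 17): e=[22,10,-8] → ·
    (0,9)@(1, 19): e=[10,22,-8] → ·
  covered (4 px):
    · · · ·
    · · · ·
    · · · ·
    · · · ·
    · · · ·
    · · · ·
    · █ · ·
    █ █ · ·
    █ · · ·
    · · · ·
    · · · ·
    · · · ·

Z-buffer (winner per pixel, '.' = empty):
  . . . .
  . . . .
  . . . .
  0 0 . .
  0 0 0 .
  0 0 . .
  0 1 . .
  1 1 . .
  1 . . .
  0 . . .
  . . . .
  . . . .

Answer: 1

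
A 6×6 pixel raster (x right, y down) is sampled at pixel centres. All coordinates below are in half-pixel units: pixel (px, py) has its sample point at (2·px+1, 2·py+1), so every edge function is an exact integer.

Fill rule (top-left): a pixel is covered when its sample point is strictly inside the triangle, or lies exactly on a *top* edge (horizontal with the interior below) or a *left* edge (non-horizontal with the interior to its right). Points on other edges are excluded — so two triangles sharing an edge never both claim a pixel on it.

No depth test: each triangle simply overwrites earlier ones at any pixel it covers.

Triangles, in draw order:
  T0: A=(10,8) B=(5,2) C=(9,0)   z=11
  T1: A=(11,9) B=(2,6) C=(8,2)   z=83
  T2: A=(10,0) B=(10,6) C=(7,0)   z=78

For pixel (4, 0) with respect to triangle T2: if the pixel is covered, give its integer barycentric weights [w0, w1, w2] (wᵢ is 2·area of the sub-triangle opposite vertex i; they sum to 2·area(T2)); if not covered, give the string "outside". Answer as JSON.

T0:
  2·area = 34
  edge (10, 8)→(5, 2): d=(-5,-6) top-left  bias=+0
  edge (5, 2)→(9, 0): d=(4,-2) top-left  bias=+0
  edge (9, 0)→(10, 8): d=(1,8) right/bottom  bias=-1
    (3,0)@(7, 1): e=[17,0,17] → #  [on edge]
    (4,0)@(9, 1): e=[29,4,1] → #
    (5,0)@(11, 1): e=[41,8,-15] → ·
    (1,1)@(3, 3): e=[-17,0,51] → ·  [on edge]
    (3,1)@(7, 3): e=[7,8,19] → #
    (5,1)@(11, 3): e=[31,16,-13] → ·
    (3,2)@(7, 5): e=[-3,16,21] → ·
    (4,2)@(9, 5): e=[9,20,5] → #
    (5,2)@(11, 5): e=[21,24,-11] → ·
    (4,3)@(9, 7): e=[-1,28,7] → ·
  covered (5 px):
    · · · # # ·
    · · · # # ·
    · · · · # ·
    · · · · · ·
    · · · · · ·
    · · · · · ·
T1:
  2·area = 54
  edge (11, 9)→(2, 6): d=(-9,-3) top-left  bias=+0
  edge (2, 6)→(8, 2): d=(6,-4) top-left  bias=+0
  edge (8, 2)→(11, 9): d=(3,7) right/bottom  bias=-1
    (3,1)@(7, 3): e=[42,2,10] → #
    (4,1)@(9, 3): e=[48,10,-4] → ·
    (2,2)@(5, 5): e=[18,6,30] → #
    (4,2)@(9, 5): e=[30,22,2] → #
    (5,2)@(11, 5): e=[36,30,-12] → ·
    (2,3)@(5, 7): e=[0,18,36] → #  [on edge]
    (5,3)@(11, 7): e=[18,42,-6] → ·
    (2,4)@(5, 9): e=[-18,30,42] → ·
    (3,4)@(7, 9): e=[-12,38,28] → ·
    (4,4)@(9, 9): e=[-6,46,14] → ·
    (5,4)@(11, 9): e=[0,54,0] → ·  [on edge]
  covered (7 px):
    · · · · · ·
    · · · # · ·
    · · # # # ·
    · · # # # ·
    · · · · · ·
    · · · · · ·
T2:
  2·area = 18
  edge (10, 0)→(10, 6): d=(0,6) right/bottom  bias=-1
  edge (10, 6)→(7, 0): d=(-3,-6) top-left  bias=+0
  edge (7, 0)→(10, 0): d=(3,0) top-left  bias=+0
    (4,0)@(9, 1): e=[6,9,3] → #
    (5,0)@(11, 1): e=[-6,21,3] → ·
    (4,1)@(9, 3): e=[6,3,9] → #
    (5,1)@(11, 3): e=[-6,15,9] → ·
    (4,2)@(9, 5): e=[6,-3,15] → ·
  covered (2 px):
    · · · · # ·
    · · · · # ·
    · · · · · ·
    · · · · · ·
    · · · · · ·
    · · · · · ·

Result: [9,3,6]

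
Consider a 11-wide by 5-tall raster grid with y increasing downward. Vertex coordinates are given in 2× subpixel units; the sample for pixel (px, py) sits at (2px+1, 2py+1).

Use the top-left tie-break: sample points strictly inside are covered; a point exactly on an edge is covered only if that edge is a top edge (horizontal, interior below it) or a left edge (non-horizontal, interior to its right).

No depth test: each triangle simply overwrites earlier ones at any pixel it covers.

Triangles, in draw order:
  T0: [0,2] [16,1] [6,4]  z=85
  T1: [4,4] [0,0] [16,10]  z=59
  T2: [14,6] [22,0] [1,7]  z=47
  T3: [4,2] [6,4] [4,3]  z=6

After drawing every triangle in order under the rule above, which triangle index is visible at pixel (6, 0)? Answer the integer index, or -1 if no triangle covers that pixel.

T0:
  2·area = 38
  edge (0, 2)→(16, 1): d=(16,-1) top-left  bias=+0
  edge (16, 1)→(6, 4): d=(-10,3) right/bottom  bias=-1
  edge (6, 4)→(0, 2): d=(-6,-2) top-left  bias=+0
    (1,1)@(3, 3): e=[19,19,0] → X  [on edge]
    (2,1)@(5, 3): e=[21,13,4] → X
    (3,1)@(7, 3): e=[23,7,8] → X
    (4,1)@(9, 3): e=[25,1,12] → X
    (5,1)@(11, 3): e=[27,-5,16] → .
    (1,2)@(3, 5): e=[51,-1,-12] → .
    (2,2)@(5, 5): e=[53,-7,-8] → .
    (3,2)@(7, 5): e=[55,-13,-4] → .
    (4,2)@(9, 5): e=[57,-19,0] → .  [on edge]
    (7,3)@(15, 7): e=[95,-57,0] → .  [on edge]
    (10,4)@(21, 9): e=[133,-95,0] → .  [on edge]
  covered (4 px):
    . . . . . . . . . . .
    . X X X X . . . . . .
    . . . . . . . . . . .
    . . . . . . . . . . .
    . . . . . . . . . . .
T1:
  2·area = 24
  edge (4, 4)→(0, 0): d=(-4,-4) top-left  bias=+0
  edge (0, 0)→(16, 10): d=(16,10) right/bottom  bias=-1
  edge (16, 10)→(4, 4): d=(-12,-6) top-left  bias=+0
    (0,0)@(1, 1): e=[0,6,18] → X  [on edge]
    (1,0)@(3, 1): e=[8,-14,30] → .
    (0,1)@(1, 3): e=[-8,38,-6] → .
    (1,1)@(3, 3): e=[0,18,6] → X  [on edge]
    (2,1)@(5, 3): e=[8,-2,18] → .
    (1,2)@(3, 5): e=[-8,50,-18] → .
    (2,2)@(5, 5): e=[0,30,-6] → .  [on edge]
    (3,2)@(7, 5): e=[8,10,6] → X
    (4,2)@(9, 5): e=[16,-10,18] → .
    (3,3)@(7, 7): e=[0,42,-18] → .  [on edge]
    (5,3)@(11, 7): e=[16,2,6] → X
    (6,3)@(13, 7): e=[24,-18,18] → .
    (4,4)@(9, 9): e=[0,54,-30] → .  [on edge]
  covered (4 px):
    X . . . . . . . . . .
    . X . . . . . . . . .
    . . . X . . . . . . .
    . . . . . X . . . . .
    . . . . . . . . . . .
T2:
  2·area = 70  (B↔C swapped to make it positive)
  edge (14, 6)→(1, 7): d=(-13,1) right/bottom  bias=-1
  edge (1, 7)→(22, 0): d=(21,-7) top-left  bias=+0
  edge (22, 0)→(14, 6): d=(-8,6) right/bottom  bias=-1
    (9,0)@(19, 1): e=[60,0,10] → X  [on edge]
    (10,0)@(21, 1): e=[58,14,-2] → .
    (6,1)@(13, 3): e=[40,0,30] → X  [on edge]
    (7,1)@(15, 3): e=[38,14,18] → X
    (8,1)@(17, 3): e=[36,28,6] → X
    (9,1)@(19, 3): e=[34,42,-6] → .
    (3,2)@(7, 5): e=[20,0,50] → X  [on edge]
    (4,2)@(9, 5): e=[18,14,38] → X
    (5,2)@(11, 5): e=[16,28,26] → X
    (8,2)@(17, 5): e=[10,70,-10] → .
    (0,3)@(1, 7): e=[0,0,70] → .  [on edge]
    (3,3)@(7, 7): e=[-6,42,34] → .
  covered (9 px):
    . . . . . . . . . X .
    . . . . . . X X X . .
    . . . X X X X X . . .
    . . . . . . . . . . .
    . . . . . . . . . . .
T3:
  2·area = 2
  edge (4, 2)→(6, 4): d=(2,2) right/bottom  bias=-1
  edge (6, 4)→(4, 3): d=(-2,-1) top-left  bias=+0
  edge (4, 3)→(4, 2): d=(0,-1) top-left  bias=+0
    (1,0)@(3, 1): e=[0,3,-1] → .  [on edge]
    (2,1)@(5, 3): e=[0,1,1] → .  [on edge]
    (3,2)@(7, 5): e=[0,-1,3] → .  [on edge]
    (4,3)@(9, 7): e=[0,-3,5] → .  [on edge]
    (5,4)@(11, 9): e=[0,-5,7] → .  [on edge]
  covered (0 px):
    . . . . . . . . . . .
    . . . . . . . . . . .
    . . . . . . . . . . .
    . . . . . . . . . . .
    . . . . . . . . . . .

Z-buffer (winner per pixel, '.' = empty):
  1 . . . . . . . . 2 .
  . 1 0 0 0 . 2 2 2 . .
  . . . 2 2 2 2 2 . . .
  . . . . . 1 . . . . .
  . . . . . . . . . . .

Result: -1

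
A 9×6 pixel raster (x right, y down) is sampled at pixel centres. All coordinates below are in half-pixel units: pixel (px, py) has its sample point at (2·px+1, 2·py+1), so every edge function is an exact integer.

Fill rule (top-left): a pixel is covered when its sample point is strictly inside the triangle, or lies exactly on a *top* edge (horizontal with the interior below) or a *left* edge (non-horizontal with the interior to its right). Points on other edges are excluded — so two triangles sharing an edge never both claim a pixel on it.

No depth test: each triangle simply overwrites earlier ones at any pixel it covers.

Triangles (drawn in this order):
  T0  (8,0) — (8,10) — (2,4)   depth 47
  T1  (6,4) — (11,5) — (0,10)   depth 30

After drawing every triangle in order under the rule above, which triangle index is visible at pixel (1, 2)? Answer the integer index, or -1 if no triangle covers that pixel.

T0:
  2·area = 60
  edge (8, 0)→(8, 10): d=(0,10) right/bottom  bias=-1
  edge (8, 10)→(2, 4): d=(-6,-6) top-left  bias=+0
  edge (2, 4)→(8, 0): d=(6,-4) top-left  bias=+0
    (3,0)@(7, 1): e=[10,48,2] → █
    (4,0)@(9, 1): e=[-10,60,10] → ·
    (0,1)@(1, 3): e=[70,0,-10] → ·  [on edge]
    (2,1)@(5, 3): e=[30,24,6] → █
    (4,1)@(9, 3): e=[-10,48,22] → ·
    (1,2)@(3, 5): e=[50,0,10] → █  [on edge]
    (4,2)@(9, 5): e=[-10,36,34] → ·
    (1,3)@(3, 7): e=[50,-12,22] → ·
    (2,3)@(5, 7): e=[30,0,30] → █  [on edge]
    (4,3)@(9, 7): e=[-10,24,46] → ·
    (2,4)@(5, 9): e=[30,-12,42] → ·
    (3,4)@(7, 9): e=[10,0,50] → █  [on edge]
    (4,5)@(9, 11): e=[-10,0,70] → ·  [on edge]
  covered (9 px):
    · · · █ · · · · ·
    · · █ █ · · · · ·
    · █ █ █ · · · · ·
    · · █ █ · · · · ·
    · · · █ · · · · ·
    · · · · · · · · ·
T1:
  2·area = 36
  edge (6, 4)→(11, 5): d=(5,1) right/bottom  bias=-1
  edge (11, 5)→(0, 10): d=(-11,5) right/bottom  bias=-1
  edge (0, 10)→(6, 4): d=(6,-6) top-left  bias=+0
    (4,0)@(9, 1): e=[-18,54,0] → ·  [on edge]
    (0,1)@(1, 3): e=[0,72,-36] → ·  [on edge]
    (3,1)@(7, 3): e=[-6,42,0] → ·  [on edge]
    (2,2)@(5, 5): e=[6,30,0] → █  [on edge]
    (3,2)@(7, 5): e=[4,20,12] → █
    (4,2)@(9, 5): e=[2,10,24] → █
    (5,2)@(11, 5): e=[0,0,36] → ·  [on edge]
    (1,3)@(3, 7): e=[18,18,0] → █  [on edge]
    (3,3)@(7, 7): e=[14,-2,24] → ·
    (4,3)@(9, 7): e=[12,-12,36] → ·
    (0,4)@(1, 9): e=[30,6,0] → █  [on edge]
    (1,4)@(3, 9): e=[28,-4,12] → ·
  covered (6 px):
    · · · · · · · · ·
    · · · · · · · · ·
    · · █ █ █ · · · ·
    · █ █ · · · · · ·
    █ · · · · · · · ·
    · · · · · · · · ·

Z-buffer (winner per pixel, '.' = empty):
  . . . 0 . . . . .
  . . 0 0 . . . . .
  . 0 1 1 1 . . . .
  . 1 1 0 . . . . .
  1 . . 0 . . . . .
  . . . . . . . . .

Final: 0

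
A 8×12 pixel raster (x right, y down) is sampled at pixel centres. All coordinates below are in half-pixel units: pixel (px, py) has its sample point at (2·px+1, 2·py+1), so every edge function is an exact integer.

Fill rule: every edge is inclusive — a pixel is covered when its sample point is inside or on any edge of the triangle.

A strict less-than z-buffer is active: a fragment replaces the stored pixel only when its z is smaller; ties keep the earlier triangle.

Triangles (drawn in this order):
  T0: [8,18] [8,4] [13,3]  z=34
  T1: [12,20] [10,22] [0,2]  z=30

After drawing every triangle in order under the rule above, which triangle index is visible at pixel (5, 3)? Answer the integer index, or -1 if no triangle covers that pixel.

T0:
  2·area = 70
  edge (8, 18)→(8, 4): d=(0,-14) inclusive
  edge (8, 4)→(13, 3): d=(5,-1) inclusive
  edge (13, 3)→(8, 18): d=(-5,15) inclusive
    (6,1)@(13, 3): e=[70,0,0] → X  [on edge]
    (7,1)@(15, 3): e=[98,2,-30] → .
    (1,2)@(3, 5): e=[-70,0,140] → .  [on edge]
    (4,2)@(9, 5): e=[14,6,50] → X
    (5,2)@(11, 5): e=[42,8,20] → X
    (6,2)@(13, 5): e=[70,10,-10] → .
    (4,3)@(9, 7): e=[14,16,40] → X
    (6,3)@(13, 7): e=[70,20,-20] → .
    (4,4)@(9, 9): e=[14,26,30] → X
    (5,4)@(11, 9): e=[42,28,0] → X  [on edge]
    (6,4)@(13, 9): e=[70,30,-30] → .
    (4,5)@(9, 11): e=[14,36,20] → X
    (4,7)@(9, 15): e=[14,56,0] → X  [on edge]
    (3,10)@(7, 21): e=[-14,84,0] → .  [on edge]
  covered (10 px):
    . . . . . . . .
    . . . . . . X .
    . . . . X X . .
    . . . . X X . .
    . . . . X X . .
    . . . . X . . .
    . . . . X . . .
    . . . . X . . .
    . . . . . . . .
    . . . . . . . .
    . . . . . . . .
    . . . . . . . .
T1:
  2·area = 60
  edge (12, 20)→(10, 22): d=(-2,2) inclusive
  edge (10, 22)→(0, 2): d=(-10,-20) inclusive
  edge (0, 2)→(12, 20): d=(12,18) inclusive
    (1,3)@(3, 7): e=[44,10,6] → X
    (2,3)@(5, 7): e=[40,50,-30] → .
    (1,4)@(3, 9): e=[40,-10,30] → .
    (2,5)@(5, 11): e=[32,10,18] → X
    (3,5)@(7, 11): e=[28,50,-18] → .
    (2,6)@(5, 13): e=[28,-10,42] → .
    (3,6)@(7, 13): e=[24,30,6] → X
    (4,6)@(9, 13): e=[20,70,-30] → .
    (3,7)@(7, 15): e=[20,10,30] → X
    (4,7)@(9, 15): e=[16,50,-6] → .
    (3,8)@(7, 17): e=[16,-10,54] → .
    (4,8)@(9, 17): e=[12,30,18] → X
    (7,8)@(15, 17): e=[0,150,-90] → .  [on edge]
    (6,9)@(13, 19): e=[0,90,-30] → .  [on edge]
    (5,10)@(11, 21): e=[0,30,30] → X  [on edge]
    (4,11)@(9, 23): e=[0,-30,90] → .  [on edge]
  covered (8 px):
    . . . . . . . .
    . . . . . . . .
    . . . . . . . .
    . X . . . . . .
    . . . . . . . .
    . . X . . . . .
    . . . X . . . .
    . . . X . . . .
    . . . . X . . .
    . . . . X X . .
    . . . . . X . .
    . . . . . . . .

Z-buffer (winner per pixel, '.' = empty):
  . . . . . . . .
  . . . . . . 0 .
  . . . . 0 0 . .
  . 1 . . 0 0 . .
  . . . . 0 0 . .
  . . 1 . 0 . . .
  . . . 1 0 . . .
  . . . 1 0 . . .
  . . . . 1 . . .
  . . . . 1 1 . .
  . . . . . 1 . .
  . . . . . . . .

Answer: 0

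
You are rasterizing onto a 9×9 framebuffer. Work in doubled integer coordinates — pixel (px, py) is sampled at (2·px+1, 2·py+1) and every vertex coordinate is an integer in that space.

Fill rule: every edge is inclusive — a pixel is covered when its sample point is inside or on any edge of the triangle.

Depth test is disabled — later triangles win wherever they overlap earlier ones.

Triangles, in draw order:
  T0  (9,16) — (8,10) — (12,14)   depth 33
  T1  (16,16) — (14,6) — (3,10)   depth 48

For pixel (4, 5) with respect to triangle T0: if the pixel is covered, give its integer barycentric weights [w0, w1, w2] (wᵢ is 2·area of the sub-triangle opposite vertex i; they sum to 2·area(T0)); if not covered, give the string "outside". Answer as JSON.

T0:
  2·area = 20
  edge (9, 16)→(8, 10): d=(-1,-6) inclusive
  edge (8, 10)→(12, 14): d=(4,4) inclusive
  edge (12, 14)→(9, 16): d=(-3,2) inclusive
    (0,1)@(1, 3): e=[-35,0,55] → .  [on edge]
    (1,2)@(3, 5): e=[-25,0,45] → .  [on edge]
    (2,3)@(5, 7): e=[-15,0,35] → .  [on edge]
    (3,4)@(7, 9): e=[-5,0,25] → .  [on edge]
    (4,5)@(9, 11): e=[5,0,15] → X  [on edge]
    (5,5)@(11, 11): e=[17,-8,11] → .
    (4,6)@(9, 13): e=[3,8,9] → X
    (5,6)@(11, 13): e=[15,0,5] → X  [on edge]
    (6,6)@(13, 13): e=[27,-8,1] → .
    (4,7)@(9, 15): e=[1,16,3] → X
    (5,7)@(11, 15): e=[13,8,-1] → .
    (6,7)@(13, 15): e=[25,0,-5] → .  [on edge]
    (7,8)@(15, 17): e=[35,0,-15] → .  [on edge]
  covered (4 px):
    . . . . . . . . .
    . . . . . . . . .
    . . . . . . . . .
    . . . . . . . . .
    . . . . . . . . .
    . . . . X . . . .
    . . . . X X . . .
    . . . . X . . . .
    . . . . . . . . .
T1:
  2·area = 118  (B↔C swapped to make it positive)
  edge (16, 16)→(3, 10): d=(-13,-6) inclusive
  edge (3, 10)→(14, 6): d=(11,-4) inclusive
  edge (14, 6)→(16, 16): d=(2,10) inclusive
    (6,0)@(13, 1): e=[177,-59,0] → .  [on edge]
    (6,3)@(13, 7): e=[99,7,12] → X
    (7,3)@(15, 7): e=[111,15,-8] → .
    (3,4)@(7, 9): e=[37,5,76] → X
    (4,4)@(9, 9): e=[49,13,56] → X
    (5,4)@(11, 9): e=[61,21,36] → X
    (7,4)@(15, 9): e=[85,37,-4] → .
    (3,5)@(7, 11): e=[11,27,80] → X
    (7,5)@(15, 11): e=[59,59,0] → X  [on edge]
    (8,5)@(17, 11): e=[71,67,-20] → .
    (3,6)@(7, 13): e=[-15,49,84] → .
    (4,6)@(9, 13): e=[-3,57,64] → .
  covered (14 px):
    . . . . . . . . .
    . . . . . . . . .
    . . . . . . . . .
    . . . . . . X . .
    . . . X X X X . .
    . . . X X X X X .
    . . . . . X X X .
    . . . . . . . X .
    . . . . . . . . .

Final: [0,15,5]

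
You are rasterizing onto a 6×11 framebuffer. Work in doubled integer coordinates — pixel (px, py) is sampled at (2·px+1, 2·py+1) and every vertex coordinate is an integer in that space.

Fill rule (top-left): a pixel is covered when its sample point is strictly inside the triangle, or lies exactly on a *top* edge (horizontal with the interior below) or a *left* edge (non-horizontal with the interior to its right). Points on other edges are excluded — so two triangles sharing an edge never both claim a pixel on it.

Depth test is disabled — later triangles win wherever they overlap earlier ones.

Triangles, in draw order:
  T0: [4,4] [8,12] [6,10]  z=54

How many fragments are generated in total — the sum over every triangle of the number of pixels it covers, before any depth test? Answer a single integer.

T0:
  2·area = 8
  edge (4, 4)→(8, 12): d=(4,8) right/bottom  bias=-1
  edge (8, 12)→(6, 10): d=(-2,-2) top-left  bias=+0
  edge (6, 10)→(4, 4): d=(-2,-6) top-left  bias=+0
    (1,0)@(3, 1): e=[-4,12,0] → .  [on edge]
    (0,2)@(1, 5): e=[28,0,-20] → .  [on edge]
    (1,3)@(3, 7): e=[20,0,-12] → .  [on edge]
    (2,3)@(5, 7): e=[4,4,0] → X  [on edge]
    (3,3)@(7, 7): e=[-12,8,12] → .
    (2,4)@(5, 9): e=[12,0,-4] → .  [on edge]
    (3,5)@(7, 11): e=[4,0,4] → X  [on edge]
    (4,5)@(9, 11): e=[-12,4,16] → .
    (3,6)@(7, 13): e=[12,-4,0] → .  [on edge]
    (4,6)@(9, 13): e=[-4,0,12] → .  [on edge]
    (5,7)@(11, 15): e=[-12,0,20] → .  [on edge]
    (4,9)@(9, 19): e=[20,-12,0] → .  [on edge]
  covered (2 px):
    . . . . . .
    . . . . . .
    . . . . . .
    . . X . . .
    . . . . . .
    . . . X . .
    . . . . . .
    . . . . . .
    . . . . . .
    . . . . . .
    . . . . . .

Final: 2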